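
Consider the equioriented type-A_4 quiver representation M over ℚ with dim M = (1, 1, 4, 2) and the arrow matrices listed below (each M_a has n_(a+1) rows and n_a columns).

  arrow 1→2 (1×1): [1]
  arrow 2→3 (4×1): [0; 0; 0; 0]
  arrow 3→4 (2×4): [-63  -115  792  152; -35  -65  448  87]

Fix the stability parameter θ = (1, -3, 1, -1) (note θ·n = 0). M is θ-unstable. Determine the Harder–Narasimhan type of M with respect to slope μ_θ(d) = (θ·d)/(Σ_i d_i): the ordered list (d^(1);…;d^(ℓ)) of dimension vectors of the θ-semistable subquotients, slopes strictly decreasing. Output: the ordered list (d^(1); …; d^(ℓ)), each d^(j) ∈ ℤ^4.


Interval decomposition of M: I[1,2], I[3,3]^2, I[3,4]^2.
HN type (ℓ=3): μ^(1)=1; μ^(2)=0; μ^(3)=-1

((0, 0, 2, 0); (0, 0, 2, 2); (1, 1, 0, 0))


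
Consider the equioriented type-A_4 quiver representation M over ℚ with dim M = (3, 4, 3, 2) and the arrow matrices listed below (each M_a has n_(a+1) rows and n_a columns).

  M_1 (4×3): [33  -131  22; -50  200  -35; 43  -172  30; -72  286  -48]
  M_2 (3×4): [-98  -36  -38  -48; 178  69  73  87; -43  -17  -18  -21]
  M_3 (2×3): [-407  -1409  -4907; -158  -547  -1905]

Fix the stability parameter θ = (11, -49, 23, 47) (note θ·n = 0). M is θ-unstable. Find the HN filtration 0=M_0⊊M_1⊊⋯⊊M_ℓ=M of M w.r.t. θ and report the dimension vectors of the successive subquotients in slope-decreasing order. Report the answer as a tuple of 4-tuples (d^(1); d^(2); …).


Interval decomposition of M: I[1,2], I[1,3], I[1,4], I[2,2], I[3,4].
HN type (ℓ=4): μ^(1)=47; μ^(2)=23; μ^(3)=-19; μ^(4)=-49

((0, 0, 0, 2); (0, 0, 3, 0); (3, 3, 0, 0); (0, 1, 0, 0))


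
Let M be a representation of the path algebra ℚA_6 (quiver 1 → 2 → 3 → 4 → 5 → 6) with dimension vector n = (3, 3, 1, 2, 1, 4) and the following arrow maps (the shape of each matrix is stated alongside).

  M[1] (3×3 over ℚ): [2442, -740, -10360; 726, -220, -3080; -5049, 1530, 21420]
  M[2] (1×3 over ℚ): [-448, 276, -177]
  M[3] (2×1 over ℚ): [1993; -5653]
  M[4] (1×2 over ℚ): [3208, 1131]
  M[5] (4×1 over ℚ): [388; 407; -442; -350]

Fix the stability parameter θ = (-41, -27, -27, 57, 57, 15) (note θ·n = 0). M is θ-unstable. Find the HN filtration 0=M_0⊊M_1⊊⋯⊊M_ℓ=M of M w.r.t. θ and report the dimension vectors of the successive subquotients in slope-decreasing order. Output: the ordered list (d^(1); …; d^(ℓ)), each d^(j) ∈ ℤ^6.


Via rank(M_{q-1}∘⋯∘M_p): M ≅ I[1,1]^2, I[1,6], I[2,2]^2, I[4,4], I[6,6]^3.
μ_θ-semistable layers: μ^(1)=57; μ^(2)=43; μ^(3)=15; μ^(4)=-27; μ^(5)=-41

((0, 0, 0, 1, 0, 0); (0, 0, 0, 1, 1, 1); (0, 0, 0, 0, 0, 3); (0, 3, 1, 0, 0, 0); (3, 0, 0, 0, 0, 0))


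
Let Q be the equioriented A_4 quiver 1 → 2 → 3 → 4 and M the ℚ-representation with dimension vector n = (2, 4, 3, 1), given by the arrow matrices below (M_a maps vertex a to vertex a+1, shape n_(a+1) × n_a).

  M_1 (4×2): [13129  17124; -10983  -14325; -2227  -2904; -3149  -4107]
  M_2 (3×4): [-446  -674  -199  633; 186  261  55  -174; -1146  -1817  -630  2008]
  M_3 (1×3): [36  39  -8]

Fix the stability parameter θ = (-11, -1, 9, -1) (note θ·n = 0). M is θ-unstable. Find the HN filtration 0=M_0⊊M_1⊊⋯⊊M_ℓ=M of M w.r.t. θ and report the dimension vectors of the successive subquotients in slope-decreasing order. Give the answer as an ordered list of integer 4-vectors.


Via rank(M_{q-1}∘⋯∘M_p): M ≅ I[1,3], I[1,4], I[2,2], I[2,3].
μ_θ-semistable layers: μ^(1)=9; μ^(2)=4; μ^(3)=-1; μ^(4)=-11

((0, 0, 2, 0); (0, 0, 1, 1); (0, 4, 0, 0); (2, 0, 0, 0))


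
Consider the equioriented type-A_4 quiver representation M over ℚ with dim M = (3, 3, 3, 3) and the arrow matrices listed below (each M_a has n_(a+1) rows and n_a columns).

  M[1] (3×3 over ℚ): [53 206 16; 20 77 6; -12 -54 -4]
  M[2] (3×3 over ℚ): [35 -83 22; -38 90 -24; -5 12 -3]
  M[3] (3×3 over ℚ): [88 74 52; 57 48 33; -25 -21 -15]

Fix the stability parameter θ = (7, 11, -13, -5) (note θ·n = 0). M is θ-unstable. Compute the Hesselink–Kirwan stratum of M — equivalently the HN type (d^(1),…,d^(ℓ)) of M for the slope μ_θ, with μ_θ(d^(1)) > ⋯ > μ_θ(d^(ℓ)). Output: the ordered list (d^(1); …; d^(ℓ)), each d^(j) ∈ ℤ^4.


Via rank(M_{q-1}∘⋯∘M_p): M ≅ I[1,1], I[1,3], I[1,4], I[2,2], I[3,4], I[4,4].
μ_θ-semistable layers: μ^(1)=11; μ^(2)=7; μ^(3)=5/3; μ^(4)=0; μ^(5)=-5; μ^(6)=-13

((0, 1, 0, 0); (1, 0, 0, 0); (1, 1, 1, 0); (1, 1, 1, 1); (0, 0, 0, 2); (0, 0, 1, 0))


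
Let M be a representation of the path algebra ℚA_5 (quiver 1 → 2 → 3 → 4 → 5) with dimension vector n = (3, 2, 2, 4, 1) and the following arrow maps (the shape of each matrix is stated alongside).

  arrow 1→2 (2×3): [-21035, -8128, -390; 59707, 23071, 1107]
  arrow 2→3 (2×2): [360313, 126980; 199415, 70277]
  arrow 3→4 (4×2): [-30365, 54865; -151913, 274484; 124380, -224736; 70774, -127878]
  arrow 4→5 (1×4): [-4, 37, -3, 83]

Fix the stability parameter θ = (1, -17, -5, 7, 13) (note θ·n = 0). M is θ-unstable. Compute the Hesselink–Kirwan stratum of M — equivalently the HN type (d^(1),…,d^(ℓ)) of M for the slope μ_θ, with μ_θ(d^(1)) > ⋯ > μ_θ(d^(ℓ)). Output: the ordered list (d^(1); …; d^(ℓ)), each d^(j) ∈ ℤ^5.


Interval decomposition of M: I[1,1], I[1,4], I[1,5], I[4,4]^2.
HN type (ℓ=5): μ^(1)=13; μ^(2)=7; μ^(3)=1; μ^(4)=-5; μ^(5)=-8

((0, 0, 0, 0, 1); (0, 0, 0, 4, 0); (1, 0, 0, 0, 0); (0, 0, 2, 0, 0); (2, 2, 0, 0, 0))


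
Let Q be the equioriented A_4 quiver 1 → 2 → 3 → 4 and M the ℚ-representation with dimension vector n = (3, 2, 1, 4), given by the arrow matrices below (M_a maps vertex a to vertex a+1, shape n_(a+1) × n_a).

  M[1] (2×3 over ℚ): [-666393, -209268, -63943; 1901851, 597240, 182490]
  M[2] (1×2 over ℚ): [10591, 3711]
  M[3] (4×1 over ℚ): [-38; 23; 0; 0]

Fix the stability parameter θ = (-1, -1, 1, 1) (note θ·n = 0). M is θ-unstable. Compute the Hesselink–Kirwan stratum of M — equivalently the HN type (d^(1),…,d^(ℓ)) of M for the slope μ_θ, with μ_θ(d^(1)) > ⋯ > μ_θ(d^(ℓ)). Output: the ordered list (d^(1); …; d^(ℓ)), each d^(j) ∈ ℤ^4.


Barcode: M ≅ I[1,1], I[1,2], I[1,4], I[4,4]^3. HN layers by μ_θ (2 steps, strictly decreasing):
  μ^(1)=1; μ^(2)=-1

((0, 0, 1, 4); (3, 2, 0, 0))


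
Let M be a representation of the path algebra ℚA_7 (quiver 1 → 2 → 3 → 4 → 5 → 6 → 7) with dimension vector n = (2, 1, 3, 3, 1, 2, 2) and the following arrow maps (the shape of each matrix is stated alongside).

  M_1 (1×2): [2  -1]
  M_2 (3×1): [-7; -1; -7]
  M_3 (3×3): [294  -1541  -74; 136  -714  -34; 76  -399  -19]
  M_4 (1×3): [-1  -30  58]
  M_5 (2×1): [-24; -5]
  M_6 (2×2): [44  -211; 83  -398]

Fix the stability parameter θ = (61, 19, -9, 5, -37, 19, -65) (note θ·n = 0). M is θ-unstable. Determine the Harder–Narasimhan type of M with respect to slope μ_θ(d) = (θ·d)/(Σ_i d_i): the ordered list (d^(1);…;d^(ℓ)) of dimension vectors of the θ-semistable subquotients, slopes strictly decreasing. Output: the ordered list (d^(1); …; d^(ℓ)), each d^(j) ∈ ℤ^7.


Via rank(M_{q-1}∘⋯∘M_p): M ≅ I[1,1], I[1,7], I[3,3], I[3,4], I[4,4], I[6,7].
μ_θ-semistable layers: μ^(1)=61; μ^(2)=5; μ^(3)=-1; μ^(4)=-9; μ^(5)=-23

((1, 0, 0, 0, 0, 0, 0); (0, 0, 0, 2, 0, 0, 0); (1, 1, 1, 1, 1, 1, 1); (0, 0, 2, 0, 0, 0, 0); (0, 0, 0, 0, 0, 1, 1))


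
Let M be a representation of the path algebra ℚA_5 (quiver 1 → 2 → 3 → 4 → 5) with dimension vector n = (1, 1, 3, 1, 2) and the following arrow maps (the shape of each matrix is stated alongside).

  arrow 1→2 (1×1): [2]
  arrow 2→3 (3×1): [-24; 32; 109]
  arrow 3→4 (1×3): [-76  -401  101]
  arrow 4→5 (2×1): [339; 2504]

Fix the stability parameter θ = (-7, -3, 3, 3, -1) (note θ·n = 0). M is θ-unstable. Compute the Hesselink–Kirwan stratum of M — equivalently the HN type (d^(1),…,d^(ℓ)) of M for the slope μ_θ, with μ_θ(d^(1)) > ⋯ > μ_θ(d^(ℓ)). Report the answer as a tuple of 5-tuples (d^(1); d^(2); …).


Barcode: M ≅ I[1,5], I[3,3]^2, I[5,5]. HN layers by μ_θ (5 steps, strictly decreasing):
  μ^(1)=3; μ^(2)=5/3; μ^(3)=-1; μ^(4)=-3; μ^(5)=-7

((0, 0, 2, 0, 0); (0, 0, 1, 1, 1); (0, 0, 0, 0, 1); (0, 1, 0, 0, 0); (1, 0, 0, 0, 0))


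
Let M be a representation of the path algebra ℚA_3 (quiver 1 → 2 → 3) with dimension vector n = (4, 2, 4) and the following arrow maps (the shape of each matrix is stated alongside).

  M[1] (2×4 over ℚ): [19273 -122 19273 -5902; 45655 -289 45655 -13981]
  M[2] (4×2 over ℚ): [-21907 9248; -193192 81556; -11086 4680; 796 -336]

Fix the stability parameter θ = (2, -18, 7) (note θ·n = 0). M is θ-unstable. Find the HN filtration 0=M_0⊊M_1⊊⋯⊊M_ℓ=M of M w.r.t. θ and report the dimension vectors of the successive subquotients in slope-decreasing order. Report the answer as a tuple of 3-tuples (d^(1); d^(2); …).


Interval decomposition of M: I[1,1]^2, I[1,3]^2, I[3,3]^2.
HN type (ℓ=3): μ^(1)=7; μ^(2)=2; μ^(3)=-8

((0, 0, 4); (2, 0, 0); (2, 2, 0))


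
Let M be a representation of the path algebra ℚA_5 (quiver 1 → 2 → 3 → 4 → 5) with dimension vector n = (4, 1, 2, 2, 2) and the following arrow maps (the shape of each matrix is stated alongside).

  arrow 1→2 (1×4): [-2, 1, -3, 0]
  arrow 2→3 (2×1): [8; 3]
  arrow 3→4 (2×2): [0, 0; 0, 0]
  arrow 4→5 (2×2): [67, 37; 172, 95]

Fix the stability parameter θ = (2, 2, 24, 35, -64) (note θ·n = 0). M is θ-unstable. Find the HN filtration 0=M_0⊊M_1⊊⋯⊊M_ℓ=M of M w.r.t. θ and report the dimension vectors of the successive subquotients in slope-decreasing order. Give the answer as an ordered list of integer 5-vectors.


Via rank(M_{q-1}∘⋯∘M_p): M ≅ I[1,1]^3, I[1,3], I[3,3], I[4,5]^2.
μ_θ-semistable layers: μ^(1)=24; μ^(2)=2; μ^(3)=-29/2

((0, 0, 2, 0, 0); (4, 1, 0, 0, 0); (0, 0, 0, 2, 2))


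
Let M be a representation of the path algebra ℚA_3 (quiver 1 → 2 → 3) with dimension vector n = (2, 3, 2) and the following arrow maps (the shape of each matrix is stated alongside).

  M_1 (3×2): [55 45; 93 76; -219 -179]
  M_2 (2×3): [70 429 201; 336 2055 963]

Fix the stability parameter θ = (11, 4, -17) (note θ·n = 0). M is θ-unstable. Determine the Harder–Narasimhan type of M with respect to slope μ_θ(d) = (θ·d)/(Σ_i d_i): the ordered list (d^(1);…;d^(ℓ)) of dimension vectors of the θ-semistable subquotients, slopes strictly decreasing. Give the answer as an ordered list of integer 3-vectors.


Interval decomposition of M: I[1,3]^2, I[2,2].
HN type (ℓ=2): μ^(1)=4; μ^(2)=-2/3

((0, 1, 0); (2, 2, 2))


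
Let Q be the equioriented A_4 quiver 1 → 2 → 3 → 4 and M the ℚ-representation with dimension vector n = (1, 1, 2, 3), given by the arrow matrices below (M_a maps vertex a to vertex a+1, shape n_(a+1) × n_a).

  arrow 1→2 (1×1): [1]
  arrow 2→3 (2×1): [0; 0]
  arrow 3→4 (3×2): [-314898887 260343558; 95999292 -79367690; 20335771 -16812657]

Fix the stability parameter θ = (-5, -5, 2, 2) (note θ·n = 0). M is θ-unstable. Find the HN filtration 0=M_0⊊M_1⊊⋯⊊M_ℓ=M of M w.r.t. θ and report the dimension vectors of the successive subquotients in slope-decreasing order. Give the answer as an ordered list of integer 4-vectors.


Via rank(M_{q-1}∘⋯∘M_p): M ≅ I[1,2], I[3,4]^2, I[4,4].
μ_θ-semistable layers: μ^(1)=2; μ^(2)=-5

((0, 0, 2, 3); (1, 1, 0, 0))


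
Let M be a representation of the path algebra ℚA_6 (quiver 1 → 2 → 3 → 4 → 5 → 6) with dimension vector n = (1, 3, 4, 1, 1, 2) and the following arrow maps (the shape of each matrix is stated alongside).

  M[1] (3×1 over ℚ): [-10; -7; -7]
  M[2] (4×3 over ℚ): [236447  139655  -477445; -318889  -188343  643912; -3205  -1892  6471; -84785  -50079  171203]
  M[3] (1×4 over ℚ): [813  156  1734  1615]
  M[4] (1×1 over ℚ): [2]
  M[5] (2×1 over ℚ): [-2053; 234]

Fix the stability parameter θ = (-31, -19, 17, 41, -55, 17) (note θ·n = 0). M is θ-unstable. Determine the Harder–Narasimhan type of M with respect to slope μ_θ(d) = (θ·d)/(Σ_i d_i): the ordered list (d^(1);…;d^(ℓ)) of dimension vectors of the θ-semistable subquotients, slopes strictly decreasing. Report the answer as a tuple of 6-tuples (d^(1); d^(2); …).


Via rank(M_{q-1}∘⋯∘M_p): M ≅ I[1,3], I[2,3], I[2,6], I[3,3], I[6,6].
μ_θ-semistable layers: μ^(1)=17; μ^(2)=1; μ^(3)=-19; μ^(4)=-31

((0, 0, 3, 0, 0, 2); (0, 0, 1, 1, 1, 0); (0, 3, 0, 0, 0, 0); (1, 0, 0, 0, 0, 0))


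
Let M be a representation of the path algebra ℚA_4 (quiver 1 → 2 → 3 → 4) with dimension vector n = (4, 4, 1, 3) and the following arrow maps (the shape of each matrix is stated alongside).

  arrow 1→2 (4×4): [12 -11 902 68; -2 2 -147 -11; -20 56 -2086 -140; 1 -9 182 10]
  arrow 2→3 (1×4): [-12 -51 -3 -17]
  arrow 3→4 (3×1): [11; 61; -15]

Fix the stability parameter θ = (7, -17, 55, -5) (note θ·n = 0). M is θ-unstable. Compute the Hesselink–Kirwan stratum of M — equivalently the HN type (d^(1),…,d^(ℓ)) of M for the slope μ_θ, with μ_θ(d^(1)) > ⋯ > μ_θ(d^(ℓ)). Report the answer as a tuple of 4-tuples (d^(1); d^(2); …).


Via rank(M_{q-1}∘⋯∘M_p): M ≅ I[1,2]^3, I[1,4], I[4,4]^2.
μ_θ-semistable layers: μ^(1)=25; μ^(2)=-5

((0, 0, 1, 1); (4, 4, 0, 2))


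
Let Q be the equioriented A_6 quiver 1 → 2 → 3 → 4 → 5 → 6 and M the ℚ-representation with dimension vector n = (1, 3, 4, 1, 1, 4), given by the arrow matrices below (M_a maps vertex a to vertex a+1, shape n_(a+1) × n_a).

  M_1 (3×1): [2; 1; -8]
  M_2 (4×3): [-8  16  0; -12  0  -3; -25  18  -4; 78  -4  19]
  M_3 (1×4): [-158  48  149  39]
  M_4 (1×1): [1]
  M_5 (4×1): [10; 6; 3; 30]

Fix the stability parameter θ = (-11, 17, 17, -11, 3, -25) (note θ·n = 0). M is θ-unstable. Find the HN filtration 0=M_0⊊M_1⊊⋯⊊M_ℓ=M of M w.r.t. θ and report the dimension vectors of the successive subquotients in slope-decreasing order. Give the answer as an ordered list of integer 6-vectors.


Barcode: M ≅ I[1,2], I[2,3], I[2,6], I[3,3]^2, I[6,6]^3. HN layers by μ_θ (4 steps, strictly decreasing):
  μ^(1)=17; μ^(2)=1/5; μ^(3)=-11; μ^(4)=-25

((0, 2, 3, 0, 0, 0); (0, 1, 1, 1, 1, 1); (1, 0, 0, 0, 0, 0); (0, 0, 0, 0, 0, 3))


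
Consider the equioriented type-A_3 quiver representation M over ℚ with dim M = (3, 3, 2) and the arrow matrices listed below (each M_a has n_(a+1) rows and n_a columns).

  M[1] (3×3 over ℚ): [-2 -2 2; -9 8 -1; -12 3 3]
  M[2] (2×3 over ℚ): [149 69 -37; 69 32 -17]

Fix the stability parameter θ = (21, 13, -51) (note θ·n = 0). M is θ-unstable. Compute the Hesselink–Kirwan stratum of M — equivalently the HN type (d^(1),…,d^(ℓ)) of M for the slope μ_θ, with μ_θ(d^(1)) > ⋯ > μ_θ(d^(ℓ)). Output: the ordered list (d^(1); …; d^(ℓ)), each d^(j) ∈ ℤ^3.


Interval decomposition of M: I[1,2], I[1,3]^2.
HN type (ℓ=2): μ^(1)=17; μ^(2)=-17/3

((1, 1, 0); (2, 2, 2))


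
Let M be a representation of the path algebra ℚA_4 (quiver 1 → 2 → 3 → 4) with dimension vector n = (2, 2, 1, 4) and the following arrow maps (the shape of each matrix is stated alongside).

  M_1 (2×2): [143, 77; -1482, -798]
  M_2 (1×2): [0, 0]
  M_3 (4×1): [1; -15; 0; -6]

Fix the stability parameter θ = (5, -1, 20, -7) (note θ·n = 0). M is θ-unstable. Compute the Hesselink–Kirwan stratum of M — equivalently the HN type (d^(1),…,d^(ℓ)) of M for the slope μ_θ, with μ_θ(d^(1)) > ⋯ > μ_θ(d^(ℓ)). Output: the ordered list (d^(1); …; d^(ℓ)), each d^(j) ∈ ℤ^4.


Via rank(M_{q-1}∘⋯∘M_p): M ≅ I[1,1], I[1,2], I[2,2], I[3,4], I[4,4]^3.
μ_θ-semistable layers: μ^(1)=13/2; μ^(2)=5; μ^(3)=2; μ^(4)=-1; μ^(5)=-7

((0, 0, 1, 1); (1, 0, 0, 0); (1, 1, 0, 0); (0, 1, 0, 0); (0, 0, 0, 3))


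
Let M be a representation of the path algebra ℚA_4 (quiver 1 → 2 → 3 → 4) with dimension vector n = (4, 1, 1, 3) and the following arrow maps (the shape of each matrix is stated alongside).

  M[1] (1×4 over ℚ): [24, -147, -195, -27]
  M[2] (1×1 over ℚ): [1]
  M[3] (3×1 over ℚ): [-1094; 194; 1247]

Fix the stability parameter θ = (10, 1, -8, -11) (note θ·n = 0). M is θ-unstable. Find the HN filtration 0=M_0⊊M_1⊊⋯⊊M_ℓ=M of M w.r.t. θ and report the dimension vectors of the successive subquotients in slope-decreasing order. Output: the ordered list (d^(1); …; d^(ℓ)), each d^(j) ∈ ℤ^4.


Barcode: M ≅ I[1,1]^3, I[1,4], I[4,4]^2. HN layers by μ_θ (3 steps, strictly decreasing):
  μ^(1)=10; μ^(2)=-2; μ^(3)=-11

((3, 0, 0, 0); (1, 1, 1, 1); (0, 0, 0, 2))


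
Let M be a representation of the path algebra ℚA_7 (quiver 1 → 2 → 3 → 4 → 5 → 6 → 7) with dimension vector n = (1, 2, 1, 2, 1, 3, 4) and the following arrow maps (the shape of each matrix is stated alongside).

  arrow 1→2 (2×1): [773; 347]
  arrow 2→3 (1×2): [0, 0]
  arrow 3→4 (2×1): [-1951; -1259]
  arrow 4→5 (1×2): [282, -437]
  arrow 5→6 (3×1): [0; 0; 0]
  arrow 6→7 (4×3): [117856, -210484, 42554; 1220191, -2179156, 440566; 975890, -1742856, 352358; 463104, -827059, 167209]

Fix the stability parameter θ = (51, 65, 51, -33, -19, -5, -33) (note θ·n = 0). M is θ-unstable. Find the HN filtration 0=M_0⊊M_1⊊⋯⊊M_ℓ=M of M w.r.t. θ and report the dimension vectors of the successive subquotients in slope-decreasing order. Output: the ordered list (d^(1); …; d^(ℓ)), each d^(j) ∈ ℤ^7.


Via rank(M_{q-1}∘⋯∘M_p): M ≅ I[1,2], I[2,2], I[3,5], I[4,4], I[6,7]^3, I[7,7].
μ_θ-semistable layers: μ^(1)=65; μ^(2)=51; μ^(3)=-1/3; μ^(4)=-19; μ^(5)=-33

((0, 2, 0, 0, 0, 0, 0); (1, 0, 0, 0, 0, 0, 0); (0, 0, 1, 1, 1, 0, 0); (0, 0, 0, 0, 0, 3, 3); (0, 0, 0, 1, 0, 0, 1))


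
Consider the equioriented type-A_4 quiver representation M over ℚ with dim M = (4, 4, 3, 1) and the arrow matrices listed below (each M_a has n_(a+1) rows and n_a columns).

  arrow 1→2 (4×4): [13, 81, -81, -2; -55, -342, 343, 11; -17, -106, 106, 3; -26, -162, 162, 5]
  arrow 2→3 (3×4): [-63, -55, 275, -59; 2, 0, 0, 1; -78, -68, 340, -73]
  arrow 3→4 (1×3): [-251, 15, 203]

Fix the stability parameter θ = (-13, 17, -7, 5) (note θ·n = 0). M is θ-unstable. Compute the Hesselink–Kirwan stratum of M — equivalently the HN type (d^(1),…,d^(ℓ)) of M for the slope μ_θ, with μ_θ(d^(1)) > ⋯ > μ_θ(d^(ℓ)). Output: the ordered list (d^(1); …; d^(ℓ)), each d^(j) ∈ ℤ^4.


Barcode: M ≅ I[1,2]^2, I[1,3], I[1,4], I[3,3]. HN layers by μ_θ (4 steps, strictly decreasing):
  μ^(1)=17; μ^(2)=5; μ^(3)=-7; μ^(4)=-13

((0, 2, 0, 0); (0, 2, 2, 1); (0, 0, 1, 0); (4, 0, 0, 0))


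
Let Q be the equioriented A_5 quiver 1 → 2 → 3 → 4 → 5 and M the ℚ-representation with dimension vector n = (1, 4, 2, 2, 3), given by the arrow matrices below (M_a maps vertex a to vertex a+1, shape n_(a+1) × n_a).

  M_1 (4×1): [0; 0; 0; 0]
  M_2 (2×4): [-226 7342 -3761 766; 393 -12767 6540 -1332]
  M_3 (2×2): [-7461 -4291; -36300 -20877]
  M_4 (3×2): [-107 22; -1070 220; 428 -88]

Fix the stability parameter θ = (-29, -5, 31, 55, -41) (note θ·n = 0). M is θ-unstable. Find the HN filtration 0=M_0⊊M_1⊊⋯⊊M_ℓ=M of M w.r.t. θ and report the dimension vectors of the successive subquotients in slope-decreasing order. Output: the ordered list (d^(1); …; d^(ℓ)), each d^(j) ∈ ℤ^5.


Via rank(M_{q-1}∘⋯∘M_p): M ≅ I[1,1], I[2,2]^2, I[2,4], I[2,5], I[5,5]^2.
μ_θ-semistable layers: μ^(1)=55; μ^(2)=31; μ^(3)=15; μ^(4)=-5; μ^(5)=-29; μ^(6)=-41

((0, 0, 0, 1, 0); (0, 0, 1, 0, 0); (0, 0, 1, 1, 1); (0, 4, 0, 0, 0); (1, 0, 0, 0, 0); (0, 0, 0, 0, 2))


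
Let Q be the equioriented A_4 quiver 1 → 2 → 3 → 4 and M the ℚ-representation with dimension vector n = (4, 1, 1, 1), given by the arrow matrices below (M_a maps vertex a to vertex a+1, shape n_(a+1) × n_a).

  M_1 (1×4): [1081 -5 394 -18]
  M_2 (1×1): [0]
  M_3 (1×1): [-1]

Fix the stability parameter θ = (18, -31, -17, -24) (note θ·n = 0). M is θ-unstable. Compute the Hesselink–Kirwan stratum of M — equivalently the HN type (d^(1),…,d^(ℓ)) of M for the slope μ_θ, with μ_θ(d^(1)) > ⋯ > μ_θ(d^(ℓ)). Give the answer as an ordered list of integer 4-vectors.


Barcode: M ≅ I[1,1]^3, I[1,2], I[3,4]. HN layers by μ_θ (3 steps, strictly decreasing):
  μ^(1)=18; μ^(2)=-13/2; μ^(3)=-41/2

((3, 0, 0, 0); (1, 1, 0, 0); (0, 0, 1, 1))


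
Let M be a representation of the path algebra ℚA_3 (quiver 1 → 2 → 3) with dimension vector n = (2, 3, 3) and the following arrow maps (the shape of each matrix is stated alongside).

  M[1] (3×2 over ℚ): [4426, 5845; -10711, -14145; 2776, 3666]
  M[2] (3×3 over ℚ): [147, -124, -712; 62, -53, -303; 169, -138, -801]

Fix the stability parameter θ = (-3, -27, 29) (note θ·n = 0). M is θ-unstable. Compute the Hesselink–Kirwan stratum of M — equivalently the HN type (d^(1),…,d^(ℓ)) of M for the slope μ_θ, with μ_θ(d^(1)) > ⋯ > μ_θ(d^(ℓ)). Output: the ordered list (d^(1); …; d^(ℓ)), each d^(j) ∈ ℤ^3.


Barcode: M ≅ I[1,3]^2, I[2,3]. HN layers by μ_θ (3 steps, strictly decreasing):
  μ^(1)=29; μ^(2)=-15; μ^(3)=-27

((0, 0, 3); (2, 2, 0); (0, 1, 0))


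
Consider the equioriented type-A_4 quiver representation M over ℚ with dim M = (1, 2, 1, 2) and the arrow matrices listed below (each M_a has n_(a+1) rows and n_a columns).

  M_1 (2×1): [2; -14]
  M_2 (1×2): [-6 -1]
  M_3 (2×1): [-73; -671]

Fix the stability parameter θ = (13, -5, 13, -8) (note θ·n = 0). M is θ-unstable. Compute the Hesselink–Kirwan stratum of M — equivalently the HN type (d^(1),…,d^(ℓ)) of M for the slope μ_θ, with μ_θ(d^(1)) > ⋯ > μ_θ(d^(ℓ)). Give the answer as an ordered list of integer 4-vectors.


Via rank(M_{q-1}∘⋯∘M_p): M ≅ I[1,4], I[2,2], I[4,4].
μ_θ-semistable layers: μ^(1)=13/4; μ^(2)=-5; μ^(3)=-8

((1, 1, 1, 1); (0, 1, 0, 0); (0, 0, 0, 1))


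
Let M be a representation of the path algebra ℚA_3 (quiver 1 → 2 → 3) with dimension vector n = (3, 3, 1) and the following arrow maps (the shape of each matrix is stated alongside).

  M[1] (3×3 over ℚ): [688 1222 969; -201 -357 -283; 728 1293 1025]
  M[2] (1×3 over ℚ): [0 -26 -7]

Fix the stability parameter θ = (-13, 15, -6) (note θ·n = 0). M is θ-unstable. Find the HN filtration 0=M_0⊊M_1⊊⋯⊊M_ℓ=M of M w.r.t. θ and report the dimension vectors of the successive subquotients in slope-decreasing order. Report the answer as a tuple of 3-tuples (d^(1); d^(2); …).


Via rank(M_{q-1}∘⋯∘M_p): M ≅ I[1,2]^2, I[1,3].
μ_θ-semistable layers: μ^(1)=15; μ^(2)=9/2; μ^(3)=-13

((0, 2, 0); (0, 1, 1); (3, 0, 0))


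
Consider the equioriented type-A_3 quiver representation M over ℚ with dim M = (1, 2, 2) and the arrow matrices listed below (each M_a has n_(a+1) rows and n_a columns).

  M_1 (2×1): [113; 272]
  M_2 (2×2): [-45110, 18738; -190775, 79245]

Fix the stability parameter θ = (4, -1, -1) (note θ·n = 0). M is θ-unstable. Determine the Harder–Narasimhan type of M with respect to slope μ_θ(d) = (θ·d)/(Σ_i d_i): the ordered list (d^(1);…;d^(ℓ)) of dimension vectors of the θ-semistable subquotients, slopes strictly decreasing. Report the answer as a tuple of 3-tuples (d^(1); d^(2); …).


Barcode: M ≅ I[1,3], I[2,2], I[3,3]. HN layers by μ_θ (2 steps, strictly decreasing):
  μ^(1)=2/3; μ^(2)=-1

((1, 1, 1); (0, 1, 1))


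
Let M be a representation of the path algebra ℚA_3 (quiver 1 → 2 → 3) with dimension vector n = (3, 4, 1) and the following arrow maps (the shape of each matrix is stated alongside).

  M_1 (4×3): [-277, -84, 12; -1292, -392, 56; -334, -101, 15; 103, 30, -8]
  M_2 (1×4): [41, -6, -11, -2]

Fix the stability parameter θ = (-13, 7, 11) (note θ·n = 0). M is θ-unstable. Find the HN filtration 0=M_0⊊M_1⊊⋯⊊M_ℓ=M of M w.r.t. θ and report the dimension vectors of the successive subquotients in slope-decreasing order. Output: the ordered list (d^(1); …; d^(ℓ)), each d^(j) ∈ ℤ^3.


Interval decomposition of M: I[1,2]^2, I[1,3], I[2,2].
HN type (ℓ=3): μ^(1)=11; μ^(2)=7; μ^(3)=-13

((0, 0, 1); (0, 4, 0); (3, 0, 0))


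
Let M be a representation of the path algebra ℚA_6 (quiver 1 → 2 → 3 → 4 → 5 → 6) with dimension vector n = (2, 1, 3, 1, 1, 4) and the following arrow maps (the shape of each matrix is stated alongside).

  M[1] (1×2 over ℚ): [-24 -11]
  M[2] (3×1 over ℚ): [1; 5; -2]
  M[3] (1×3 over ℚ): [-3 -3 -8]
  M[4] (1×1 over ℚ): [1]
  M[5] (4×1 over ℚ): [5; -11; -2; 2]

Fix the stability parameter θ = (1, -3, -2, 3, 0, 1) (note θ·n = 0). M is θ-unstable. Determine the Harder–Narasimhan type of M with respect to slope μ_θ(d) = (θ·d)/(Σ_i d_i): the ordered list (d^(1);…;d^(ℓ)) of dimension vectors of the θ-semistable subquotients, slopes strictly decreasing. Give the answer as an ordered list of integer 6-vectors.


Via rank(M_{q-1}∘⋯∘M_p): M ≅ I[1,1], I[1,6], I[3,3]^2, I[6,6]^3.
μ_θ-semistable layers: μ^(1)=4/3; μ^(2)=1; μ^(3)=-4/3; μ^(4)=-2

((0, 0, 0, 1, 1, 1); (1, 0, 0, 0, 0, 3); (1, 1, 1, 0, 0, 0); (0, 0, 2, 0, 0, 0))


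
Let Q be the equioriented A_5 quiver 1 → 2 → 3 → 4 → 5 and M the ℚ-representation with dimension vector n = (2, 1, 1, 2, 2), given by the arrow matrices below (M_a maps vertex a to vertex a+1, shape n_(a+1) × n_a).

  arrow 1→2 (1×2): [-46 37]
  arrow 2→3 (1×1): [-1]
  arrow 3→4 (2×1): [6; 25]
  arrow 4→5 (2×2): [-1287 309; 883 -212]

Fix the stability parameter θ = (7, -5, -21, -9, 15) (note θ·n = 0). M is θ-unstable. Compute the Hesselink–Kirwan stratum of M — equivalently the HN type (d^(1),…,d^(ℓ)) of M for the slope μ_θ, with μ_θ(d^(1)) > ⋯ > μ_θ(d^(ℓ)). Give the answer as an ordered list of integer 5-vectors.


Via rank(M_{q-1}∘⋯∘M_p): M ≅ I[1,1], I[1,5], I[4,5].
μ_θ-semistable layers: μ^(1)=15; μ^(2)=7; μ^(3)=-7; μ^(4)=-9

((0, 0, 0, 0, 2); (1, 0, 0, 0, 0); (1, 1, 1, 1, 0); (0, 0, 0, 1, 0))


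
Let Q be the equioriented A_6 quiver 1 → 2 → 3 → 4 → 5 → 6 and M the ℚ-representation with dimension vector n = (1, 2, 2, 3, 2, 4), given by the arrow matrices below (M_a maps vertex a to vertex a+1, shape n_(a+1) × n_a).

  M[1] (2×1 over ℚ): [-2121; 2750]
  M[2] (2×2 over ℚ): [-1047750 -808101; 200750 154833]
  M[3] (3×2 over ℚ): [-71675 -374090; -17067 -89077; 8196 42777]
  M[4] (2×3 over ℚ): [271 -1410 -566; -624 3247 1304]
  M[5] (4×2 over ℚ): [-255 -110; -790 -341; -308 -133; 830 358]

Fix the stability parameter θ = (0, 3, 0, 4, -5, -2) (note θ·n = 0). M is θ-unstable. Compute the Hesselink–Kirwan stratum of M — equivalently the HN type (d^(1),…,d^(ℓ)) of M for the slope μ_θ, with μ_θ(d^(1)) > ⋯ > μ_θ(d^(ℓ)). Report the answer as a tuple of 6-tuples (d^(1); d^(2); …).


Interval decomposition of M: I[1,2], I[2,6], I[3,6], I[4,4], I[6,6]^2.
HN type (ℓ=5): μ^(1)=4; μ^(2)=3; μ^(3)=0; μ^(4)=-3/4; μ^(5)=-2

((0, 0, 0, 1, 0, 0); (0, 1, 0, 0, 0, 0); (1, 1, 1, 1, 1, 1); (0, 0, 1, 1, 1, 1); (0, 0, 0, 0, 0, 2))


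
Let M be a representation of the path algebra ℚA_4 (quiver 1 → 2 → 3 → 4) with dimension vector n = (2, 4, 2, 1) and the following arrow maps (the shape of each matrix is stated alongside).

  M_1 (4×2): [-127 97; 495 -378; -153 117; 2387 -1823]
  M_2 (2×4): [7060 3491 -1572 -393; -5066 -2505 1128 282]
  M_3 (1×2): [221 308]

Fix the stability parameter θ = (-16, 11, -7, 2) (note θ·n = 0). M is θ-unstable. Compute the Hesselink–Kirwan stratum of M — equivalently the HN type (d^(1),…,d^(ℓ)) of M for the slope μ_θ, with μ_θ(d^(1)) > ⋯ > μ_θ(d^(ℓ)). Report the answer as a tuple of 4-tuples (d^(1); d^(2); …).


Via rank(M_{q-1}∘⋯∘M_p): M ≅ I[1,3], I[1,4], I[2,2]^2.
μ_θ-semistable layers: μ^(1)=11; μ^(2)=2; μ^(3)=-16

((0, 2, 0, 0); (0, 2, 2, 1); (2, 0, 0, 0))


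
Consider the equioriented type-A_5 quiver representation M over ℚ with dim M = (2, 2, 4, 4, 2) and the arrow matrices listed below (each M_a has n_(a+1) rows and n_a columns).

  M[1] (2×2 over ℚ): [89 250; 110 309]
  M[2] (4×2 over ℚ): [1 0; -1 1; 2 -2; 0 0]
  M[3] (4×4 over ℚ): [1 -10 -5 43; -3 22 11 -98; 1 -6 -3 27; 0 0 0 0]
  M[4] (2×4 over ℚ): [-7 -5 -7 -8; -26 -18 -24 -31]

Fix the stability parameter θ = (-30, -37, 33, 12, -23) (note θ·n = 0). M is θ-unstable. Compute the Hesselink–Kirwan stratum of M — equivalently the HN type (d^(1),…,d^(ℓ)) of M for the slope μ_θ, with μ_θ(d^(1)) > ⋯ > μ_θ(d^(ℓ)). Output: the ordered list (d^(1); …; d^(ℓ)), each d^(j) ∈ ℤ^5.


Barcode: M ≅ I[1,3], I[1,5], I[3,4], I[3,5], I[4,4]. HN layers by μ_θ (5 steps, strictly decreasing):
  μ^(1)=33; μ^(2)=45/2; μ^(3)=12; μ^(4)=22/3; μ^(5)=-67/2

((0, 0, 1, 0, 0); (0, 0, 1, 1, 0); (0, 0, 0, 1, 0); (0, 0, 2, 2, 2); (2, 2, 0, 0, 0))


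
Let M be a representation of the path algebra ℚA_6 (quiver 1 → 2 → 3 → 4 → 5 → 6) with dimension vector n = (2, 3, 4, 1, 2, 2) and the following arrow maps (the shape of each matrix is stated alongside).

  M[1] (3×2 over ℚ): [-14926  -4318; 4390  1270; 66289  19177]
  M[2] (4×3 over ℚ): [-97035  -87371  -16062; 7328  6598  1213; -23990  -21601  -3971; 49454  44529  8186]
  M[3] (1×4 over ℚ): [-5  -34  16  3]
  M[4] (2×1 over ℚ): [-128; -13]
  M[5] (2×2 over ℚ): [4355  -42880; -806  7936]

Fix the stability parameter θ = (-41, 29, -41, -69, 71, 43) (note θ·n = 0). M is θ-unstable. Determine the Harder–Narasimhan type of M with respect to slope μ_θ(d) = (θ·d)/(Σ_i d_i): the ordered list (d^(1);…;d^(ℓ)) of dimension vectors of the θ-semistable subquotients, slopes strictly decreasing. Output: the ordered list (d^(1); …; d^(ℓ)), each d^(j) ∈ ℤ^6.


Via rank(M_{q-1}∘⋯∘M_p): M ≅ I[1,1], I[1,3], I[2,3], I[2,5], I[3,3], I[5,6], I[6,6].
μ_θ-semistable layers: μ^(1)=71; μ^(2)=57; μ^(3)=43; μ^(4)=-6; μ^(5)=-27; μ^(6)=-41

((0, 0, 0, 0, 1, 0); (0, 0, 0, 0, 1, 1); (0, 0, 0, 0, 0, 1); (0, 2, 2, 0, 0, 0); (0, 1, 1, 1, 0, 0); (2, 0, 1, 0, 0, 0))


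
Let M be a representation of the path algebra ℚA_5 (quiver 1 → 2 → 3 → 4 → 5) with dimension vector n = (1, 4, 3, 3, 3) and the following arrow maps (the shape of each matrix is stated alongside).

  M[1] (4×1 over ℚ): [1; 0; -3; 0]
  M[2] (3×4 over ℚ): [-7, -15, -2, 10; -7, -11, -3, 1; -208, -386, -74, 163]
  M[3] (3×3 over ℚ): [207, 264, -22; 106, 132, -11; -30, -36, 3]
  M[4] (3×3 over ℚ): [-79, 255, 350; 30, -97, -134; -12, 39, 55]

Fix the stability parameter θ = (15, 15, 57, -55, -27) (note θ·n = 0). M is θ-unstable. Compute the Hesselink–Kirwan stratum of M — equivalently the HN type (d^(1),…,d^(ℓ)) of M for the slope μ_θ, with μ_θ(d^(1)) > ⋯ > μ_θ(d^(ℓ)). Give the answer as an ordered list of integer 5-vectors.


Barcode: M ≅ I[1,5], I[2,2], I[2,3], I[2,5], I[4,5]. HN layers by μ_θ (6 steps, strictly decreasing):
  μ^(1)=57; μ^(2)=15; μ^(3)=1; μ^(4)=-5/2; μ^(5)=-27; μ^(6)=-55

((0, 0, 1, 0, 0); (0, 2, 0, 0, 0); (1, 1, 1, 1, 1); (0, 1, 1, 1, 1); (0, 0, 0, 0, 1); (0, 0, 0, 1, 0))


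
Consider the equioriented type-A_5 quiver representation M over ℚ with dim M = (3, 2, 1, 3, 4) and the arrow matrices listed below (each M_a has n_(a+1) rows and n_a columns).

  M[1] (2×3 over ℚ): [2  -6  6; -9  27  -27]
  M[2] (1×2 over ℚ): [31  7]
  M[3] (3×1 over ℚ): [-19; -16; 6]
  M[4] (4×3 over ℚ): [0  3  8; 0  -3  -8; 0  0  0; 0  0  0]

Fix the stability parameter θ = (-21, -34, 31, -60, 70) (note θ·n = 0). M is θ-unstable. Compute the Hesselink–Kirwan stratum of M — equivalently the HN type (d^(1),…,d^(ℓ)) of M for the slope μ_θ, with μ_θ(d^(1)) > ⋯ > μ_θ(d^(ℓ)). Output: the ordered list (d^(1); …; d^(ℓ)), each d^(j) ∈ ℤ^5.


Via rank(M_{q-1}∘⋯∘M_p): M ≅ I[1,1]^2, I[1,4], I[2,2], I[4,4], I[4,5], I[5,5]^3.
μ_θ-semistable layers: μ^(1)=70; μ^(2)=-29/2; μ^(3)=-21; μ^(4)=-55/2; μ^(5)=-34; μ^(6)=-60

((0, 0, 0, 0, 4); (0, 0, 1, 1, 0); (2, 0, 0, 0, 0); (1, 1, 0, 0, 0); (0, 1, 0, 0, 0); (0, 0, 0, 2, 0))


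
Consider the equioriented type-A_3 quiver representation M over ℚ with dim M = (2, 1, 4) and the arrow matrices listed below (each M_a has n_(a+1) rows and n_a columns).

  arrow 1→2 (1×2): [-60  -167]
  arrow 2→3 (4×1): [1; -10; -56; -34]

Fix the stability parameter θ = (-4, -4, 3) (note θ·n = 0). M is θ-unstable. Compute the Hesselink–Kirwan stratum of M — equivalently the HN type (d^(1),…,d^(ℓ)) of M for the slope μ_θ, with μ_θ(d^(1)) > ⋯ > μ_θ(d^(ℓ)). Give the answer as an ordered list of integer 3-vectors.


Via rank(M_{q-1}∘⋯∘M_p): M ≅ I[1,1], I[1,3], I[3,3]^3.
μ_θ-semistable layers: μ^(1)=3; μ^(2)=-4

((0, 0, 4); (2, 1, 0))


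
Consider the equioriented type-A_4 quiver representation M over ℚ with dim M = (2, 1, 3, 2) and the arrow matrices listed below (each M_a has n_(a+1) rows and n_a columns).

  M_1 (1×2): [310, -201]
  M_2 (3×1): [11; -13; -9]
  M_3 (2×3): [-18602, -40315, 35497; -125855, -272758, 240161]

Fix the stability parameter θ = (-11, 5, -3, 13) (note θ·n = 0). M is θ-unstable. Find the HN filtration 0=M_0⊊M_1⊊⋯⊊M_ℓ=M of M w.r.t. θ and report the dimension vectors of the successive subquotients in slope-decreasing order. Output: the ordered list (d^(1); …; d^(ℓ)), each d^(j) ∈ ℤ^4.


Via rank(M_{q-1}∘⋯∘M_p): M ≅ I[1,1], I[1,3], I[3,4]^2.
μ_θ-semistable layers: μ^(1)=13; μ^(2)=1; μ^(3)=-3; μ^(4)=-11

((0, 0, 0, 2); (0, 1, 1, 0); (0, 0, 2, 0); (2, 0, 0, 0))


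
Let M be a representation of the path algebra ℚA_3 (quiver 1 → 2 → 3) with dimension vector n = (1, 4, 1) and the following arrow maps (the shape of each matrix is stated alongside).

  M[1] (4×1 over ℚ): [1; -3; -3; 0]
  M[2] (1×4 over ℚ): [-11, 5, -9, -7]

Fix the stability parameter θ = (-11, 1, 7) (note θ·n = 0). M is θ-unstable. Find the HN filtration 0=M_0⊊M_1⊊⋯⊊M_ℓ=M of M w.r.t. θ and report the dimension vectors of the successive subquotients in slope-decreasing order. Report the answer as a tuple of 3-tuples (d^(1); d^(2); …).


Interval decomposition of M: I[1,3], I[2,2]^3.
HN type (ℓ=3): μ^(1)=7; μ^(2)=1; μ^(3)=-11

((0, 0, 1); (0, 4, 0); (1, 0, 0))


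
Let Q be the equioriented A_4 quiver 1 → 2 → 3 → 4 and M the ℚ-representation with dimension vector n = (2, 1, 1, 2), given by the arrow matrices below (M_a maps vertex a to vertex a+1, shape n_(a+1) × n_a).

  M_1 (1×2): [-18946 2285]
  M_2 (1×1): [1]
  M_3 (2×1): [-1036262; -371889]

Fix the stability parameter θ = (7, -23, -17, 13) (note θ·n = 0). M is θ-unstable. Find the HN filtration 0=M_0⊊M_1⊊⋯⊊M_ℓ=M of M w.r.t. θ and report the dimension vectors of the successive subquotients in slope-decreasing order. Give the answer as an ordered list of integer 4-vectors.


Barcode: M ≅ I[1,1], I[1,4], I[4,4]. HN layers by μ_θ (3 steps, strictly decreasing):
  μ^(1)=13; μ^(2)=7; μ^(3)=-11

((0, 0, 0, 2); (1, 0, 0, 0); (1, 1, 1, 0))


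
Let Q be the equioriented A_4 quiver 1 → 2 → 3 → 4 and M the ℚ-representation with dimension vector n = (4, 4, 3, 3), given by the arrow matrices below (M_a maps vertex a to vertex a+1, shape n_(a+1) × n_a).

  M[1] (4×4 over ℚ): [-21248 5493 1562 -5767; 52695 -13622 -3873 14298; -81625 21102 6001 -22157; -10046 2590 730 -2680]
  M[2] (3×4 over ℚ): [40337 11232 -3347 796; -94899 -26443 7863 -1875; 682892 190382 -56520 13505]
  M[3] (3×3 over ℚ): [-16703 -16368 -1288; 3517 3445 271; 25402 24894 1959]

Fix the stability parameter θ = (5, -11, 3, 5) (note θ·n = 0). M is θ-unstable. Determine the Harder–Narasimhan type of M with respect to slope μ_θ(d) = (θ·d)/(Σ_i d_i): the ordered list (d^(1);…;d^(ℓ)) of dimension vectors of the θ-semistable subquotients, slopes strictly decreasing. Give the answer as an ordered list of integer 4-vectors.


Barcode: M ≅ I[1,1], I[1,2], I[1,4]^2, I[2,4]. HN layers by μ_θ (4 steps, strictly decreasing):
  μ^(1)=5; μ^(2)=3; μ^(3)=-3; μ^(4)=-11

((1, 0, 0, 3); (0, 0, 3, 0); (3, 3, 0, 0); (0, 1, 0, 0))


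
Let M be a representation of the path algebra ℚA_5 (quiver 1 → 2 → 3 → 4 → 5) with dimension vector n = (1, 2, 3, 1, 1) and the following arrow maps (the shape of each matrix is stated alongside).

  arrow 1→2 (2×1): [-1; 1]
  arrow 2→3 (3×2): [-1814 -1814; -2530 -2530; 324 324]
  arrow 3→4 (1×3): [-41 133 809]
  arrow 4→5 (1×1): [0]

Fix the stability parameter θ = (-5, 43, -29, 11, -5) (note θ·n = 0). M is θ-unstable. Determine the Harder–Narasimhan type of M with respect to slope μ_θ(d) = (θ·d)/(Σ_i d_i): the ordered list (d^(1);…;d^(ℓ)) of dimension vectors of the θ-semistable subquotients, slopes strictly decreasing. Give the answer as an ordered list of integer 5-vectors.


Interval decomposition of M: I[1,2], I[2,3], I[3,3], I[3,4], I[5,5].
HN type (ℓ=5): μ^(1)=43; μ^(2)=11; μ^(3)=7; μ^(4)=-5; μ^(5)=-29

((0, 1, 0, 0, 0); (0, 0, 0, 1, 0); (0, 1, 1, 0, 0); (1, 0, 0, 0, 1); (0, 0, 2, 0, 0))


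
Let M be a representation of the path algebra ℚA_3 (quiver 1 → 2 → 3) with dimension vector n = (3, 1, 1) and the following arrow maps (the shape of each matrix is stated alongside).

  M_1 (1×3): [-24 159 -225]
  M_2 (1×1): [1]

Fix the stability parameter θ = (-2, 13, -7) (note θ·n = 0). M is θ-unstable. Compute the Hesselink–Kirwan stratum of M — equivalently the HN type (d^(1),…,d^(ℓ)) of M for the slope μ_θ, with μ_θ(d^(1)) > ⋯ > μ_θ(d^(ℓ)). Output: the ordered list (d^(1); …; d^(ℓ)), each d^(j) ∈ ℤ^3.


Barcode: M ≅ I[1,1]^2, I[1,3]. HN layers by μ_θ (2 steps, strictly decreasing):
  μ^(1)=3; μ^(2)=-2

((0, 1, 1); (3, 0, 0))


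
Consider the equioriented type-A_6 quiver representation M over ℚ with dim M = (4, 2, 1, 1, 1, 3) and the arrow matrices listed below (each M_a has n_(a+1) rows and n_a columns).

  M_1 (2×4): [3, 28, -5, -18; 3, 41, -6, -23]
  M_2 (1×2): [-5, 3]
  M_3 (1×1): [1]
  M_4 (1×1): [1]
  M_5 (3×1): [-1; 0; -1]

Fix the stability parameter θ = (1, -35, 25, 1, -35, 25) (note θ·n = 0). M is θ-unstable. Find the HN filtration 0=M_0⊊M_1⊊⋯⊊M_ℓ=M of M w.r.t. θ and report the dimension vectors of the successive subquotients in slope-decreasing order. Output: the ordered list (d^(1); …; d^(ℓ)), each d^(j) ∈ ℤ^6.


Barcode: M ≅ I[1,1]^2, I[1,2], I[1,6], I[6,6]^2. HN layers by μ_θ (4 steps, strictly decreasing):
  μ^(1)=25; μ^(2)=1; μ^(3)=-3; μ^(4)=-17

((0, 0, 0, 0, 0, 3); (2, 0, 0, 0, 0, 0); (0, 0, 1, 1, 1, 0); (2, 2, 0, 0, 0, 0))


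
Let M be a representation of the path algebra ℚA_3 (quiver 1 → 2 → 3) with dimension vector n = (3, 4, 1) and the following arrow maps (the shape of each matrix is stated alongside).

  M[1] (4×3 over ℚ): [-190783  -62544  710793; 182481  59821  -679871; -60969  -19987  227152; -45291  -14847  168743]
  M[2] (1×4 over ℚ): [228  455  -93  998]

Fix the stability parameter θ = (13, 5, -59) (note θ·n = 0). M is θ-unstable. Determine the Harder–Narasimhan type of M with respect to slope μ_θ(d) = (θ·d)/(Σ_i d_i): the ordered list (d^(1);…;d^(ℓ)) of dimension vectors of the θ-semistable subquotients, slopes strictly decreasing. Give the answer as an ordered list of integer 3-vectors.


Via rank(M_{q-1}∘⋯∘M_p): M ≅ I[1,2]^2, I[1,3], I[2,2].
μ_θ-semistable layers: μ^(1)=9; μ^(2)=5; μ^(3)=-41/3

((2, 2, 0); (0, 1, 0); (1, 1, 1))


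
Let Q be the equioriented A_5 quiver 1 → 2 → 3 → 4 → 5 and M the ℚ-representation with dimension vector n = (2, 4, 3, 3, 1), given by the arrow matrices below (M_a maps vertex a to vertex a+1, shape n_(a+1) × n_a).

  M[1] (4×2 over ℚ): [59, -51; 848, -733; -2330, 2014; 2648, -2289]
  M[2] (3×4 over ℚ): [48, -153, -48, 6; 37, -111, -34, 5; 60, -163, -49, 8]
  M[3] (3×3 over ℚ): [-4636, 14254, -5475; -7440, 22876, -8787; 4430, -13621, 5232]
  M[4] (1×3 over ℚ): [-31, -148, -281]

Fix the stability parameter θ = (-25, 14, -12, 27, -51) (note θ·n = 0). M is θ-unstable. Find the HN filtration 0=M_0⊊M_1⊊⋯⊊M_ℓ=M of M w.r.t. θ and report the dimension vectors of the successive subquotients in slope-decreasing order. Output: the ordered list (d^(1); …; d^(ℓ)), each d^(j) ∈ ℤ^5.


Interval decomposition of M: I[1,4], I[1,5], I[2,2], I[2,3], I[4,4].
HN type (ℓ=5): μ^(1)=27; μ^(2)=14; μ^(3)=1; μ^(4)=-11/2; μ^(5)=-25

((0, 0, 0, 2, 0); (0, 1, 0, 0, 0); (0, 2, 2, 0, 0); (0, 1, 1, 1, 1); (2, 0, 0, 0, 0))
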